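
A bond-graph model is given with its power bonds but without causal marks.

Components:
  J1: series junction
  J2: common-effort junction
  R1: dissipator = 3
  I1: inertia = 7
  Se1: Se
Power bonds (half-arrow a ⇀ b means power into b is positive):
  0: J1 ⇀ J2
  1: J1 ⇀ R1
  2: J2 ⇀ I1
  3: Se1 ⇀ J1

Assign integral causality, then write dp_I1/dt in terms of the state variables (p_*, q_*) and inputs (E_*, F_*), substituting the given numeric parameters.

dp_I1/dt = E_Se1 - 3*p_I1/7

bond 3 stroke→J1  (Se1 (Se) sets effort on bond)
bond 2 stroke→I1  (I1: I, integral causality)
bond 0 stroke→J2  (closing 0-jn rule on J2)
bond 1 stroke→J1  (J1 flow already set via bond 0)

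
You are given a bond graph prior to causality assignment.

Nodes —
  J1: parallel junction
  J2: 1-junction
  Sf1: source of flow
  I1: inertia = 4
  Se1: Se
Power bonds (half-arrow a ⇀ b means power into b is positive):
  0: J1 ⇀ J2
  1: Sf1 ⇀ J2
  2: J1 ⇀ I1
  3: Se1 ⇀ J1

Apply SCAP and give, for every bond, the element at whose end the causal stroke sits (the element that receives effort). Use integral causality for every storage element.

#0 |J2
#1 |Sf1
#2 |I1
#3 |J1

bond 1 |Sf1  (Sf1 fixes flow; stroke at Sf1)
bond 3 |J1  (Se1 (Se) sets effort on bond)
bond 0 |J2  (common-e at J1 fixed by 3)
bond 2 |I1  (J1: bond 3 brought effort, rest push out)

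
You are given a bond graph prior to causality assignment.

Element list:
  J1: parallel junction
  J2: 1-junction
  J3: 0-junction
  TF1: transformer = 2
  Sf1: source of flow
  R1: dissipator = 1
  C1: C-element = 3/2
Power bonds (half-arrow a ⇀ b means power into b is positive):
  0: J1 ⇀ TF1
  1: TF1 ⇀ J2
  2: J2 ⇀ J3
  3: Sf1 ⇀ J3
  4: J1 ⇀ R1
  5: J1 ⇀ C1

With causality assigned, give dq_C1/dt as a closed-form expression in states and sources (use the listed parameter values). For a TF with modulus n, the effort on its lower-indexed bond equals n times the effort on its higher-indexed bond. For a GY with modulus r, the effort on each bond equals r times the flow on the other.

b3 stroke→Sf1  (source Sf1 imposes f)
b2 stroke→J3  (closing 0-jn rule on J3)
b1 stroke→J2  (1-jn J2 has f-setter on 2)
b0 stroke→TF1  (through TF1, causality passes straight; one stroke at TF1)
b5 stroke→J1  (C1 integral (e out))
b4 stroke→R1  (0-jn J1 has e-setter on 5)

dq_C1/dt = F_Sf1/2 - 2*q_C1/3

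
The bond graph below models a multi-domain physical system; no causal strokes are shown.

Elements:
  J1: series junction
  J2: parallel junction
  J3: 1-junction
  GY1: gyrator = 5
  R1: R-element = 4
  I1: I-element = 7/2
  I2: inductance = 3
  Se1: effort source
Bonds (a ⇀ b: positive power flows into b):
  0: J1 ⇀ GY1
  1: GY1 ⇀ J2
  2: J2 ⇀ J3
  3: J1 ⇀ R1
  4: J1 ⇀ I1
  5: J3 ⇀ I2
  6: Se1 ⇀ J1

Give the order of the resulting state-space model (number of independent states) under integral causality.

2  (I1, I2 all integral)

b6 stroke at J1  (Se1: effort source, stroke at far end)
b4 stroke at I1  (I1: I, integral causality)
b0 stroke at J1  (1-jn J1 has f-setter on 4)
b3 stroke at J1  (J1 flow already set via bond 4)
b1 stroke at J2  (GY GY1: same side as bond 0)
b2 stroke at J3  (J2: bond 1 brought effort, rest push out)
b5 stroke at I2  (closing 1-jn rule on J3)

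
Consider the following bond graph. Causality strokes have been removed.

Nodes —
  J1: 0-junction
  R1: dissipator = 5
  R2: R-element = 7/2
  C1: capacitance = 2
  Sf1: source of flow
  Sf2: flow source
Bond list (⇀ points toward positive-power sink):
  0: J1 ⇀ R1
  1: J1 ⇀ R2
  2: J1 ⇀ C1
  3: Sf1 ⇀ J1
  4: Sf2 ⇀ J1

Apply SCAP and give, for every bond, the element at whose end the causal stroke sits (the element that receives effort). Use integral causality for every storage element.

#0 stroke at R1
#1 stroke at R2
#2 stroke at J1
#3 stroke at Sf1
#4 stroke at Sf2

bond 3 stroke→Sf1  (Sf1: flow source, stroke at near end)
bond 4 stroke→Sf2  (source Sf2 imposes f)
bond 2 stroke→J1  (C1 outputs effort q/C1)
bond 0 stroke→R1  (J1 effort already set via bond 2)
bond 1 stroke→R2  (J1 effort already set via bond 2)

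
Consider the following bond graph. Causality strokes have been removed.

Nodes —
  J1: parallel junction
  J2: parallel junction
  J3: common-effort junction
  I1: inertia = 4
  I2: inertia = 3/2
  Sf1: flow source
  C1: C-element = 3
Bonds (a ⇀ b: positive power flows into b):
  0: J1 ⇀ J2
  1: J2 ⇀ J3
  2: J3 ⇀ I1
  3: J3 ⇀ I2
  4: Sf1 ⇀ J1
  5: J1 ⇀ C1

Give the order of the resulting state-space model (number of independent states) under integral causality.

β4 |Sf1  (Sf1 fixes flow; stroke at Sf1)
β2 |I1  (I1: I, integral causality)
β3 |I2  (I2: I, integral causality)
β1 |J3  (closing 0-jn rule on J3)
β0 |J2  (J2: last free bond brings effort in)
β5 |J1  (closing 0-jn rule on J1)

3  (C1, I1, I2 all integral)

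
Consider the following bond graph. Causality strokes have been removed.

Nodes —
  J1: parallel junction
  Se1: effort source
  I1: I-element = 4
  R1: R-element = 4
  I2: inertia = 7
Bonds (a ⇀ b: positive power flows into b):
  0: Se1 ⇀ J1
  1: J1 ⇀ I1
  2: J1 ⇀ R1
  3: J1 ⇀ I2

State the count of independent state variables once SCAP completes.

#0 |J1  (Se1: effort source, stroke at far end)
#1 |I1  (J1: bond 0 brought effort, rest push out)
#2 |R1  (J1 effort already set via bond 0)
#3 |I2  (J1: bond 0 brought effort, rest push out)

2  (I1, I2 all integral)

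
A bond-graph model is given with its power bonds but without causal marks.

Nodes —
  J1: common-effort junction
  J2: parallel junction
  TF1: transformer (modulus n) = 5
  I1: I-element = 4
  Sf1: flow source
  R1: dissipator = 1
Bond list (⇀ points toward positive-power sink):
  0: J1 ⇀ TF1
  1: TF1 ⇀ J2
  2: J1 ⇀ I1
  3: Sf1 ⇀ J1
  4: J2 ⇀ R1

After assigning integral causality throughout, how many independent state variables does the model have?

1  (I1 all integral)

b3 stroke at Sf1  (source Sf1 imposes f)
b2 stroke at I1  (I1 integral (f out))
b0 stroke at J1  (only one effort-in slot at J1)
b1 stroke at TF1  (TF TF1: opposite of bond 0)
b4 stroke at J2  (J2 needs exactly one e-in)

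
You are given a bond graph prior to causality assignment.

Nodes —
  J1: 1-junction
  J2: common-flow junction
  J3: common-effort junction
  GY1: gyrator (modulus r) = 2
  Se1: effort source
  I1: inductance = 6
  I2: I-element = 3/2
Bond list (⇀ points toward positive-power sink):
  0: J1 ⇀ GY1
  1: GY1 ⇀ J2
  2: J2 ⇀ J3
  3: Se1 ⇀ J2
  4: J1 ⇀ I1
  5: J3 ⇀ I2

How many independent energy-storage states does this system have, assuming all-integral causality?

bond 3 |J2  (Se1 fixes effort; stroke away)
bond 4 |I1  (prefer integral on I1)
bond 0 |J1  (J1 flow already set via bond 4)
bond 1 |J2  (through GY1, causality inverts; strokes same side of GY1)
bond 2 |J3  (only one flow-in slot at J2)
bond 5 |I2  (J3: bond 2 brought effort, rest push out)

2  (I1, I2 all integral)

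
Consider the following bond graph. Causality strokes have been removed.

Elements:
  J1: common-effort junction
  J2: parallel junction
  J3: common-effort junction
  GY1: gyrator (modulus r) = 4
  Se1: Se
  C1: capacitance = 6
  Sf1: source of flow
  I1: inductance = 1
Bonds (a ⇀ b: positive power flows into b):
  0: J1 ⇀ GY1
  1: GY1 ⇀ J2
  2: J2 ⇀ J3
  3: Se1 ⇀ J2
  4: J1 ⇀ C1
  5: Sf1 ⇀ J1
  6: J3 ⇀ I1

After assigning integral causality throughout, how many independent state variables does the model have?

β3 |J2  (Se1 fixes effort; stroke away)
β5 |Sf1  (source Sf1 imposes f)
β1 |GY1  (J2 effort already set via bond 3)
β2 |J3  (J2: bond 3 brought effort, rest push out)
β6 |I1  (J3: bond 2 brought effort, rest push out)
β0 |GY1  (GY GY1: same side as bond 1)
β4 |J1  (J1 needs exactly one e-in)

2  (C1, I1 all integral)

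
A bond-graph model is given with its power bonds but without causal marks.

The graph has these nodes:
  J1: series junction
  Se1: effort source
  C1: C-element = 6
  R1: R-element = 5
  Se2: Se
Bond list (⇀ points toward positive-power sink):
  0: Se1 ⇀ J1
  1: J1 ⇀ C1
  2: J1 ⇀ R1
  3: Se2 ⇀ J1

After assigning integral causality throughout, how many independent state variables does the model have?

b0 →J1  (Se1 (Se) sets effort on bond)
b3 →J1  (Se2: effort source, stroke at far end)
b1 →J1  (C1: C, integral causality)
b2 →R1  (J1 needs exactly one f-in)

1  (C1 all integral)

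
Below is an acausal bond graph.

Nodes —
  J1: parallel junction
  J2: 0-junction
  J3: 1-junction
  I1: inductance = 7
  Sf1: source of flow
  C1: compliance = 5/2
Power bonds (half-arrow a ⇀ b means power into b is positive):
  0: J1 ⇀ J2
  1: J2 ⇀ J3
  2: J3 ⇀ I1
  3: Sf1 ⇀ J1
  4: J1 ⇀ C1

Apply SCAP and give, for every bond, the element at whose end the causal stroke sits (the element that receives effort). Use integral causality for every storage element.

bond 0 stroke at J2
bond 1 stroke at J3
bond 2 stroke at I1
bond 3 stroke at Sf1
bond 4 stroke at J1

#3 stroke at Sf1  (Sf1 (Sf) sets flow on bond)
#2 stroke at I1  (I1 integral (f out))
#1 stroke at J3  (1-jn J3 has f-setter on 2)
#0 stroke at J2  (J2: last free bond brings effort in)
#4 stroke at J1  (J1: last free bond brings effort in)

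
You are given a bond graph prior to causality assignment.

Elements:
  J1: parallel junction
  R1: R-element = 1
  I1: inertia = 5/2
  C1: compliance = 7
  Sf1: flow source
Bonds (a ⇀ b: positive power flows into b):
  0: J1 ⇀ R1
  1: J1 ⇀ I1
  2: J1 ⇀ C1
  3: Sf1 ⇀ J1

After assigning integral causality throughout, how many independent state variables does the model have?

b3 stroke→Sf1  (Sf1: flow source, stroke at near end)
b1 stroke→I1  (I1 integral (f out))
b2 stroke→J1  (C1 outputs effort q/C1)
b0 stroke→R1  (common-e at J1 fixed by 2)

2  (C1, I1 all integral)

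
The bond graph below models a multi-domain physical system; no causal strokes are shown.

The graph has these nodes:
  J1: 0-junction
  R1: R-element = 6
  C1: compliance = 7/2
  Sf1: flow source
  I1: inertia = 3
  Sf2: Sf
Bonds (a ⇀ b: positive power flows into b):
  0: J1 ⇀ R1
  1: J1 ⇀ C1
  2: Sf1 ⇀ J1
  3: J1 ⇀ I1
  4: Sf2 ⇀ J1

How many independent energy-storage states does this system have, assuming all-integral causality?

β2 stroke→Sf1  (Sf1 fixes flow; stroke at Sf1)
β4 stroke→Sf2  (Sf2: flow source, stroke at near end)
β1 stroke→J1  (C1: C, integral causality)
β0 stroke→R1  (J1 effort already set via bond 1)
β3 stroke→I1  (J1: bond 1 brought effort, rest push out)

2  (C1, I1 all integral)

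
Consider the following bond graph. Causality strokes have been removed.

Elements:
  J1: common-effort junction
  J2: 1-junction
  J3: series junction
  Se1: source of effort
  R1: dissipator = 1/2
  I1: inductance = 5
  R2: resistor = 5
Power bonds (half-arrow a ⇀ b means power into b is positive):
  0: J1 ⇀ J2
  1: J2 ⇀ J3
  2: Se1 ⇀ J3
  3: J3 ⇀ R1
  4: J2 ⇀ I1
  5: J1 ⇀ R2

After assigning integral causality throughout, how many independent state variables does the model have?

1  (I1 all integral)

bond 2 →J3  (Se1: effort source, stroke at far end)
bond 4 →I1  (I1: I, integral causality)
bond 0 →J2  (J2 flow already set via bond 4)
bond 1 →J2  (common-f at J2 fixed by 4)
bond 3 →J3  (common-f at J3 fixed by 1)
bond 5 →J1  (only one effort-in slot at J1)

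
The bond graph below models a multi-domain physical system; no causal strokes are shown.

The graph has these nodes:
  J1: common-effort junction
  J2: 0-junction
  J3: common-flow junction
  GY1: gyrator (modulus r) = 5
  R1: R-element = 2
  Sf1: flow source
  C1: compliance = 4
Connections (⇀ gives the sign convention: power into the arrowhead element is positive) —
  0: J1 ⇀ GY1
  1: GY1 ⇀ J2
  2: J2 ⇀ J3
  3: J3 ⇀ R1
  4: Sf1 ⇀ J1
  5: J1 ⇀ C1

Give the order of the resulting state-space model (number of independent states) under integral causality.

1  (C1 all integral)

b4 stroke→Sf1  (Sf1 (Sf) sets flow on bond)
b5 stroke→J1  (C1: C, integral causality)
b0 stroke→GY1  (J1 effort already set via bond 5)
b1 stroke→GY1  (GY1: gyrator matches bond 0)
b2 stroke→J2  (J2: last free bond brings effort in)
b3 stroke→J3  (1-jn J3 has f-setter on 2)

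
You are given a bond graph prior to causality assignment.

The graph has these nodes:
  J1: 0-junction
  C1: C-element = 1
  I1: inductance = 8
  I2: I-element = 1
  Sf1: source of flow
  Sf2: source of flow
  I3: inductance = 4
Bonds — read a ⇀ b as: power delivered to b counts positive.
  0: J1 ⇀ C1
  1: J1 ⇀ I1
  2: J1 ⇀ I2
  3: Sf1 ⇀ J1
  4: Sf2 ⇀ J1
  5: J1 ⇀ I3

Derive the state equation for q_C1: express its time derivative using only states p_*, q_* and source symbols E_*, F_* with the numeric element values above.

dq_C1/dt = F_Sf1 + F_Sf2 - p_I1/8 - p_I2 - p_I3/4

β3 stroke→Sf1  (Sf1 (Sf) sets flow on bond)
β4 stroke→Sf2  (Sf2 fixes flow; stroke at Sf2)
β0 stroke→J1  (C1: C, integral causality)
β1 stroke→I1  (common-e at J1 fixed by 0)
β2 stroke→I2  (J1: bond 0 brought effort, rest push out)
β5 stroke→I3  (common-e at J1 fixed by 0)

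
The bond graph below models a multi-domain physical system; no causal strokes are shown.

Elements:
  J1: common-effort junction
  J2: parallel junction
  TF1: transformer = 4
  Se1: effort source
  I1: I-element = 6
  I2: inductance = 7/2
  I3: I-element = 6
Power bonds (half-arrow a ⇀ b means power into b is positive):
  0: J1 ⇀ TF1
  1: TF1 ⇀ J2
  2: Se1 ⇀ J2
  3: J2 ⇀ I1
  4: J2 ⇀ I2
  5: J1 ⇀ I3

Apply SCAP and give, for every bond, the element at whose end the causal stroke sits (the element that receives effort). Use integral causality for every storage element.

bond 2 stroke→J2  (Se1: effort source, stroke at far end)
bond 1 stroke→TF1  (J2: bond 2 brought effort, rest push out)
bond 3 stroke→I1  (J2: bond 2 brought effort, rest push out)
bond 4 stroke→I2  (J2: bond 2 brought effort, rest push out)
bond 0 stroke→J1  (TF TF1: opposite of bond 1)
bond 5 stroke→I3  (0-jn J1 has e-setter on 0)

bond 0 stroke→J1
bond 1 stroke→TF1
bond 2 stroke→J2
bond 3 stroke→I1
bond 4 stroke→I2
bond 5 stroke→I3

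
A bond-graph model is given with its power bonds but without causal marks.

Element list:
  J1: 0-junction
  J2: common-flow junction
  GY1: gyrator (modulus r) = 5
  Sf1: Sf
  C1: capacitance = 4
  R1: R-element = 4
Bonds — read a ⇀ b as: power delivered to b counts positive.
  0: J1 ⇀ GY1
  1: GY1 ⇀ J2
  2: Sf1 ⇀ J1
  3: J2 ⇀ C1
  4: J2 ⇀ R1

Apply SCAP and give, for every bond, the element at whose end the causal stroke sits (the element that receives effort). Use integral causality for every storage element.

bond 2 stroke at Sf1  (Sf1 fixes flow; stroke at Sf1)
bond 0 stroke at J1  (J1: last free bond brings effort in)
bond 1 stroke at J2  (GY1 both-in/both-out from 0)
bond 3 stroke at J2  (prefer integral on C1)
bond 4 stroke at R1  (only one flow-in slot at J2)

#0 stroke at J1
#1 stroke at J2
#2 stroke at Sf1
#3 stroke at J2
#4 stroke at R1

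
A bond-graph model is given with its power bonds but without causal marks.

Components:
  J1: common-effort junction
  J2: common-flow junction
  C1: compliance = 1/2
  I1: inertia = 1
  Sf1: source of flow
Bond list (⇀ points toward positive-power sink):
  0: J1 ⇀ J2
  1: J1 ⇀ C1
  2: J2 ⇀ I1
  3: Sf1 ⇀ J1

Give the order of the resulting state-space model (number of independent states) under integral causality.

2  (C1, I1 all integral)

bond 3 |Sf1  (Sf1 (Sf) sets flow on bond)
bond 1 |J1  (C1: C, integral causality)
bond 0 |J2  (0-jn J1 has e-setter on 1)
bond 2 |I1  (closing 1-jn rule on J2)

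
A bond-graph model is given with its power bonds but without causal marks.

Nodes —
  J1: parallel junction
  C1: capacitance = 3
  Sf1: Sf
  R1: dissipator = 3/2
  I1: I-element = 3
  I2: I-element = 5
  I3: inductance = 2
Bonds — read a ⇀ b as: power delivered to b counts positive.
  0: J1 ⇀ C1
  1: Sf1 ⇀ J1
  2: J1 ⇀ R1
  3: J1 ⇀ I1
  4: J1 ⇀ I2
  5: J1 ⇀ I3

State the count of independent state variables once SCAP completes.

bond 1 stroke→Sf1  (Sf1 (Sf) sets flow on bond)
bond 0 stroke→J1  (prefer integral on C1)
bond 2 stroke→R1  (common-e at J1 fixed by 0)
bond 3 stroke→I1  (common-e at J1 fixed by 0)
bond 4 stroke→I2  (0-jn J1 has e-setter on 0)
bond 5 stroke→I3  (J1 effort already set via bond 0)

4  (C1, I1, I2, I3 all integral)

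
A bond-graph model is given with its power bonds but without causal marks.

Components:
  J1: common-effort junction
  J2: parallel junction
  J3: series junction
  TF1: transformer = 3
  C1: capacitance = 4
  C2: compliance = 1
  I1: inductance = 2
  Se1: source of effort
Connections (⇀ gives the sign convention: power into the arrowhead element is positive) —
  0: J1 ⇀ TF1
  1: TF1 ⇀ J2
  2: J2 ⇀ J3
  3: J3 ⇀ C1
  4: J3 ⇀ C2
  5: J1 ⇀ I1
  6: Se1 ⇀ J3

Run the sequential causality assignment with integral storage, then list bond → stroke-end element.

#6 stroke→J3  (Se1 fixes effort; stroke away)
#3 stroke→J3  (C1: C, integral causality)
#4 stroke→J3  (C2 outputs effort q/C2)
#2 stroke→J2  (only one flow-in slot at J3)
#1 stroke→TF1  (common-e at J2 fixed by 2)
#0 stroke→J1  (TF1: transformer flips bond 1)
#5 stroke→I1  (0-jn J1 has e-setter on 0)

β0 stroke→J1
β1 stroke→TF1
β2 stroke→J2
β3 stroke→J3
β4 stroke→J3
β5 stroke→I1
β6 stroke→J3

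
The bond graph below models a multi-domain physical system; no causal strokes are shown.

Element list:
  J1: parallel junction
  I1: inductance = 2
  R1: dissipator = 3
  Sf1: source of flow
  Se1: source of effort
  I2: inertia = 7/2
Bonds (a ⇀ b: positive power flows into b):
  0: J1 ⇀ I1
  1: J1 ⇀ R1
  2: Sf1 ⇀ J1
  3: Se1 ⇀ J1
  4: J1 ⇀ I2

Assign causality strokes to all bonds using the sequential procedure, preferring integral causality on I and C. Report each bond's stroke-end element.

bond 2 →Sf1  (source Sf1 imposes f)
bond 3 →J1  (Se1: effort source, stroke at far end)
bond 0 →I1  (0-jn J1 has e-setter on 3)
bond 1 →R1  (J1: bond 3 brought effort, rest push out)
bond 4 →I2  (common-e at J1 fixed by 3)

bond 0 stroke→I1
bond 1 stroke→R1
bond 2 stroke→Sf1
bond 3 stroke→J1
bond 4 stroke→I2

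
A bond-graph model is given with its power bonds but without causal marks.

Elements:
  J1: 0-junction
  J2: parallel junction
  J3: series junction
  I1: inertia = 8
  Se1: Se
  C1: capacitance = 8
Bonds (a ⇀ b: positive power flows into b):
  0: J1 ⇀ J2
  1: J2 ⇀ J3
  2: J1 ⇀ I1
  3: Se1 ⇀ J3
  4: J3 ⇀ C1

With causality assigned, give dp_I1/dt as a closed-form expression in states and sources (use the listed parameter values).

dp_I1/dt = -E_Se1 + q_C1/8

β3 |J3  (Se1 (Se) sets effort on bond)
β2 |I1  (I1: I, integral causality)
β0 |J1  (J1 needs exactly one e-in)
β1 |J2  (only one effort-in slot at J2)
β4 |J3  (J3 flow already set via bond 1)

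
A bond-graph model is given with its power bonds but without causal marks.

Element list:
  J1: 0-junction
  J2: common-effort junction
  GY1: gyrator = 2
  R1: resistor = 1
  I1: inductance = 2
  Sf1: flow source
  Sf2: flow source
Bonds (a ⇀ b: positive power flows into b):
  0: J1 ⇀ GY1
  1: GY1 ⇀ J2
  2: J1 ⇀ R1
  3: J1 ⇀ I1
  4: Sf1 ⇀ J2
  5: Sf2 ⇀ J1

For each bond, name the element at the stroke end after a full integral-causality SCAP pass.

b0 →J1
b1 →J2
b2 →R1
b3 →I1
b4 →Sf1
b5 →Sf2

#4 stroke→Sf1  (Sf1: flow source, stroke at near end)
#5 stroke→Sf2  (Sf2 fixes flow; stroke at Sf2)
#1 stroke→J2  (J2: last free bond brings effort in)
#0 stroke→J1  (through GY1, causality inverts; strokes same side of GY1)
#2 stroke→R1  (J1: bond 0 brought effort, rest push out)
#3 stroke→I1  (common-e at J1 fixed by 0)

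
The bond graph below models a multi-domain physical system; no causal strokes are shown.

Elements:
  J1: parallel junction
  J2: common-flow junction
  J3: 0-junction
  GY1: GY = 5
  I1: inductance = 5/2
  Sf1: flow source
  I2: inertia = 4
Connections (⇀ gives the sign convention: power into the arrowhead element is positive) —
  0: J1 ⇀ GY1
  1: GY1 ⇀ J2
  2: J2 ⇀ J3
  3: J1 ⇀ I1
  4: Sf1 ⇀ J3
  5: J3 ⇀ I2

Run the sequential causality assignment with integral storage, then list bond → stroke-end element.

b4 |Sf1  (Sf1 fixes flow; stroke at Sf1)
b3 |I1  (prefer integral on I1)
b0 |J1  (closing 0-jn rule on J1)
b1 |J2  (GY1: gyrator matches bond 0)
b2 |J3  (J2: last free bond brings flow in)
b5 |I2  (0-jn J3 has e-setter on 2)

β0 |J1
β1 |J2
β2 |J3
β3 |I1
β4 |Sf1
β5 |I2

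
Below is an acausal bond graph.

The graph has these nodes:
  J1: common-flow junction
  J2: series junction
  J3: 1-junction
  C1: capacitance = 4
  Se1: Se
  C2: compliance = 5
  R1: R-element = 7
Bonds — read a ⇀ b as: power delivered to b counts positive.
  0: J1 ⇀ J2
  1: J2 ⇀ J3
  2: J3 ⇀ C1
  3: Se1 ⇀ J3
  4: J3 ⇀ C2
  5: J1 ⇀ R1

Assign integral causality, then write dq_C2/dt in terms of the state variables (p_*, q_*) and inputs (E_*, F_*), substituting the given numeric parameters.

#3 →J3  (Se1: effort source, stroke at far end)
#2 →J3  (C1: C, integral causality)
#4 →J3  (C2 integral (e out))
#1 →J2  (J3 needs exactly one f-in)
#0 →J1  (J2 needs exactly one f-in)
#5 →R1  (only one flow-in slot at J1)

dq_C2/dt = E_Se1/7 - q_C1/28 - q_C2/35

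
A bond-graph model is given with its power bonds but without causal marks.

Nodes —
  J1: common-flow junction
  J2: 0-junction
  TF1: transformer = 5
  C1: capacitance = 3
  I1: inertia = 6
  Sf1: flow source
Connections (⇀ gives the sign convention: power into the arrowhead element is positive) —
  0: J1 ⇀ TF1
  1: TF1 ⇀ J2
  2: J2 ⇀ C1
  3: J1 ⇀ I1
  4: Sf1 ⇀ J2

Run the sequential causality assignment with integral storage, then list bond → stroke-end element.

b4 stroke at Sf1  (Sf1 fixes flow; stroke at Sf1)
b2 stroke at J2  (prefer integral on C1)
b1 stroke at TF1  (J2: bond 2 brought effort, rest push out)
b0 stroke at J1  (TF TF1: opposite of bond 1)
b3 stroke at I1  (J1 needs exactly one f-in)

β0 stroke→J1
β1 stroke→TF1
β2 stroke→J2
β3 stroke→I1
β4 stroke→Sf1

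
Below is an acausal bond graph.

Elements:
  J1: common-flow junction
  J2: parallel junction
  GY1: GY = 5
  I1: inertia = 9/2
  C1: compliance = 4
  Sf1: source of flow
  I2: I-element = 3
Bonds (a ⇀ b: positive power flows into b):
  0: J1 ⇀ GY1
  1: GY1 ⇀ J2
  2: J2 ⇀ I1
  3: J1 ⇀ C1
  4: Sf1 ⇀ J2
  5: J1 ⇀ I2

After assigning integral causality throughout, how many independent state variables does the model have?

3  (C1, I1, I2 all integral)

b4 stroke at Sf1  (Sf1: flow source, stroke at near end)
b2 stroke at I1  (I1: I, integral causality)
b1 stroke at J2  (closing 0-jn rule on J2)
b0 stroke at J1  (GY1 both-in/both-out from 1)
b3 stroke at J1  (prefer integral on C1)
b5 stroke at I2  (J1 needs exactly one f-in)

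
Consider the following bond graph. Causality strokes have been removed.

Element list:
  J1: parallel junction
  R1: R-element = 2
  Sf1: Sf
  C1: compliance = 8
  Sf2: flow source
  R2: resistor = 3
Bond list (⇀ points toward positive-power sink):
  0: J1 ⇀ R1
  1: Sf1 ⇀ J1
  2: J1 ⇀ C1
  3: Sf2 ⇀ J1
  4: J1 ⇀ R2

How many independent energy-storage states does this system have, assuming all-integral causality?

β1 stroke at Sf1  (Sf1 fixes flow; stroke at Sf1)
β3 stroke at Sf2  (source Sf2 imposes f)
β2 stroke at J1  (prefer integral on C1)
β0 stroke at R1  (J1 effort already set via bond 2)
β4 stroke at R2  (J1: bond 2 brought effort, rest push out)

1  (C1 all integral)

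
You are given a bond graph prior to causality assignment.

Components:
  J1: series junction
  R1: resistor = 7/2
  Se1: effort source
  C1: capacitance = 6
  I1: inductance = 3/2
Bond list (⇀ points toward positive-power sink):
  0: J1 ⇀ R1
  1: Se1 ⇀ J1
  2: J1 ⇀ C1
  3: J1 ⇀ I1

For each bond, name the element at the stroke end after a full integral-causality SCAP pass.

b0 stroke at J1
b1 stroke at J1
b2 stroke at J1
b3 stroke at I1

#1 stroke→J1  (Se1 (Se) sets effort on bond)
#2 stroke→J1  (C1 integral (e out))
#3 stroke→I1  (I1: I, integral causality)
#0 stroke→J1  (J1: bond 3 brought flow, rest push out)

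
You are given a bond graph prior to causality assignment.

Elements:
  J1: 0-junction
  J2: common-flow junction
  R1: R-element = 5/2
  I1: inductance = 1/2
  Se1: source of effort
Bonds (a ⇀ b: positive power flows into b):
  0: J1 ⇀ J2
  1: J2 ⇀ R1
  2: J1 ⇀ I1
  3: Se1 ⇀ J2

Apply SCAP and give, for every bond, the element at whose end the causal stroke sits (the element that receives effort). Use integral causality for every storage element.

β0 |J1
β1 |J2
β2 |I1
β3 |J2

#3 stroke at J2  (Se1: effort source, stroke at far end)
#2 stroke at I1  (I1 integral (f out))
#0 stroke at J1  (only one effort-in slot at J1)
#1 stroke at J2  (common-f at J2 fixed by 0)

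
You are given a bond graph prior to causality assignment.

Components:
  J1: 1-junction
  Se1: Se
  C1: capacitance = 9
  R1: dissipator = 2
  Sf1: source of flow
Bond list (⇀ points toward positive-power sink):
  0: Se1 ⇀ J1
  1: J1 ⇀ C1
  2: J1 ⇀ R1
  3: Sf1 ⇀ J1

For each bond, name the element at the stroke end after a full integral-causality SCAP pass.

b0 |J1
b1 |J1
b2 |J1
b3 |Sf1

β0 →J1  (Se1: effort source, stroke at far end)
β3 →Sf1  (source Sf1 imposes f)
β1 →J1  (J1 flow already set via bond 3)
β2 →J1  (1-jn J1 has f-setter on 3)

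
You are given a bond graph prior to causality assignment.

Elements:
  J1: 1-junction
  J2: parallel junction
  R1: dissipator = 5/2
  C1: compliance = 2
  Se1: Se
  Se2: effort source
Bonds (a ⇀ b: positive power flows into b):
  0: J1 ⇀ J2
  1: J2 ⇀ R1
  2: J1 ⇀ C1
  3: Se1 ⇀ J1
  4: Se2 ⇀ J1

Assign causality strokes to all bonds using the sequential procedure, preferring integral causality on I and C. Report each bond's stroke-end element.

bond 0 →J2
bond 1 →R1
bond 2 →J1
bond 3 →J1
bond 4 →J1

bond 3 →J1  (Se1 fixes effort; stroke away)
bond 4 →J1  (Se2: effort source, stroke at far end)
bond 2 →J1  (C1: C, integral causality)
bond 0 →J2  (closing 1-jn rule on J1)
bond 1 →R1  (J2 effort already set via bond 0)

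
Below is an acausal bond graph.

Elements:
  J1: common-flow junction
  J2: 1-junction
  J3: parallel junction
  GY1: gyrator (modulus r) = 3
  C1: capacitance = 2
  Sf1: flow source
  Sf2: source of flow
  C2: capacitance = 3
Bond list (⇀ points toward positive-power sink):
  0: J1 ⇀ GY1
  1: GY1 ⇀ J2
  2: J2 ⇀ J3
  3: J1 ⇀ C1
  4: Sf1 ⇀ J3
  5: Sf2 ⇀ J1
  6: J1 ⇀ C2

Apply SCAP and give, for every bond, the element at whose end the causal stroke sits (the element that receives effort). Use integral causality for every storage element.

β4 |Sf1  (source Sf1 imposes f)
β5 |Sf2  (Sf2 fixes flow; stroke at Sf2)
β0 |J1  (1-jn J1 has f-setter on 5)
β3 |J1  (common-f at J1 fixed by 5)
β6 |J1  (J1 flow already set via bond 5)
β2 |J3  (J3 needs exactly one e-in)
β1 |J2  (GY1 both-in/both-out from 0)

bond 0 stroke→J1
bond 1 stroke→J2
bond 2 stroke→J3
bond 3 stroke→J1
bond 4 stroke→Sf1
bond 5 stroke→Sf2
bond 6 stroke→J1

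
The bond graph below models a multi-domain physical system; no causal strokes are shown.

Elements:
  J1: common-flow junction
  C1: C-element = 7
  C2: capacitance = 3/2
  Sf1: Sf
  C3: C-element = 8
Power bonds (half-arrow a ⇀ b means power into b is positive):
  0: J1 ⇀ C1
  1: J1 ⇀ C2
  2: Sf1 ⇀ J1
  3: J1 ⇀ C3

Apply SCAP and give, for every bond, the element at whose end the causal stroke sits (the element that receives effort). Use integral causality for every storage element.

#0 →J1
#1 →J1
#2 →Sf1
#3 →J1

b2 |Sf1  (Sf1 fixes flow; stroke at Sf1)
b0 |J1  (J1: bond 2 brought flow, rest push out)
b1 |J1  (common-f at J1 fixed by 2)
b3 |J1  (common-f at J1 fixed by 2)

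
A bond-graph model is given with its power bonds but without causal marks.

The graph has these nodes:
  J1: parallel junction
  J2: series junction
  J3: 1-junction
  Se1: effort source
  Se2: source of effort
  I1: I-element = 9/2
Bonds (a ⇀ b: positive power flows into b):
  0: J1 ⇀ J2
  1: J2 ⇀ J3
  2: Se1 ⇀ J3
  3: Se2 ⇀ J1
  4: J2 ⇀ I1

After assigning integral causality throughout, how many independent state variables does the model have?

#2 stroke at J3  (Se1: effort source, stroke at far end)
#3 stroke at J1  (Se2 fixes effort; stroke away)
#0 stroke at J2  (J1 effort already set via bond 3)
#1 stroke at J2  (J3 needs exactly one f-in)
#4 stroke at I1  (only one flow-in slot at J2)

1  (I1 all integral)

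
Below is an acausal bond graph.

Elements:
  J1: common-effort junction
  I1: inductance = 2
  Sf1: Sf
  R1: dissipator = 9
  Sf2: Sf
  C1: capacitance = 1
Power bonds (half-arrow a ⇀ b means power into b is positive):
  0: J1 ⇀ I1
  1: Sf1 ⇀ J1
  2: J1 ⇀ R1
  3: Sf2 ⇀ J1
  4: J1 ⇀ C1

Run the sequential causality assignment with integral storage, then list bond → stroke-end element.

bond 1 stroke→Sf1  (Sf1 (Sf) sets flow on bond)
bond 3 stroke→Sf2  (Sf2 fixes flow; stroke at Sf2)
bond 0 stroke→I1  (I1 outputs flow p/I1)
bond 4 stroke→J1  (C1: C, integral causality)
bond 2 stroke→R1  (J1: bond 4 brought effort, rest push out)

#0 stroke→I1
#1 stroke→Sf1
#2 stroke→R1
#3 stroke→Sf2
#4 stroke→J1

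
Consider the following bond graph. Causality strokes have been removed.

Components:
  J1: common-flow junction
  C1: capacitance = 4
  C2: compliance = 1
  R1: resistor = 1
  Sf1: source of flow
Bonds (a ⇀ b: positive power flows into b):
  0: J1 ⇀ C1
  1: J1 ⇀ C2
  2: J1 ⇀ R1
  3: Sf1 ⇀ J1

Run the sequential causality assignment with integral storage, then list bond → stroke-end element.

b3 stroke at Sf1  (Sf1 fixes flow; stroke at Sf1)
b0 stroke at J1  (1-jn J1 has f-setter on 3)
b1 stroke at J1  (J1 flow already set via bond 3)
b2 stroke at J1  (common-f at J1 fixed by 3)

b0 stroke at J1
b1 stroke at J1
b2 stroke at J1
b3 stroke at Sf1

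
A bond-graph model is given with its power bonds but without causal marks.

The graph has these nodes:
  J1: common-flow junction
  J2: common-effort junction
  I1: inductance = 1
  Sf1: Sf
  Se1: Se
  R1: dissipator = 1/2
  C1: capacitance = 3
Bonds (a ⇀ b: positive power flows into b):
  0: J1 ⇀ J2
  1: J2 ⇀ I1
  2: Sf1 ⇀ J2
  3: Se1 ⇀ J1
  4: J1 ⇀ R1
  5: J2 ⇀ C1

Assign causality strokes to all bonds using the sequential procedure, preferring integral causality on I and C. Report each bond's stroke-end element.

b0 stroke→J1
b1 stroke→I1
b2 stroke→Sf1
b3 stroke→J1
b4 stroke→R1
b5 stroke→J2

β2 stroke→Sf1  (Sf1 fixes flow; stroke at Sf1)
β3 stroke→J1  (source Se1 imposes e)
β1 stroke→I1  (I1 integral (f out))
β5 stroke→J2  (C1 outputs effort q/C1)
β0 stroke→J1  (J2 effort already set via bond 5)
β4 stroke→R1  (only one flow-in slot at J1)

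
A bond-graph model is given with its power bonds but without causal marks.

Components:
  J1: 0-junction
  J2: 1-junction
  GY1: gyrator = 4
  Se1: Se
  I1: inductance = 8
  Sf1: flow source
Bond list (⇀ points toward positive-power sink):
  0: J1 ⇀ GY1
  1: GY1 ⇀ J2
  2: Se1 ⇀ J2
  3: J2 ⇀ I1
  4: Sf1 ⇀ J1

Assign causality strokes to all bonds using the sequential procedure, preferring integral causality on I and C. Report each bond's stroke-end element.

bond 0 →J1
bond 1 →J2
bond 2 →J2
bond 3 →I1
bond 4 →Sf1

bond 2 |J2  (Se1: effort source, stroke at far end)
bond 4 |Sf1  (Sf1 (Sf) sets flow on bond)
bond 0 |J1  (only one effort-in slot at J1)
bond 1 |J2  (GY1: gyrator matches bond 0)
bond 3 |I1  (J2: last free bond brings flow in)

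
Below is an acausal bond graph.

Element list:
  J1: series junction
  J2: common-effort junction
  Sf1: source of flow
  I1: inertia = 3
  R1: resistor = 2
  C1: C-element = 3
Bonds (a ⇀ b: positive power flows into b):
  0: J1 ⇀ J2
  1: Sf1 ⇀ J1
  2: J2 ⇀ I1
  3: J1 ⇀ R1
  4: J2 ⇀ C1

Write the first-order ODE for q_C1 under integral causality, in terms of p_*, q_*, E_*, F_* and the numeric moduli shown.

#1 stroke at Sf1  (source Sf1 imposes f)
#0 stroke at J1  (1-jn J1 has f-setter on 1)
#3 stroke at J1  (1-jn J1 has f-setter on 1)
#2 stroke at I1  (I1 outputs flow p/I1)
#4 stroke at J2  (closing 0-jn rule on J2)

dq_C1/dt = F_Sf1 - p_I1/3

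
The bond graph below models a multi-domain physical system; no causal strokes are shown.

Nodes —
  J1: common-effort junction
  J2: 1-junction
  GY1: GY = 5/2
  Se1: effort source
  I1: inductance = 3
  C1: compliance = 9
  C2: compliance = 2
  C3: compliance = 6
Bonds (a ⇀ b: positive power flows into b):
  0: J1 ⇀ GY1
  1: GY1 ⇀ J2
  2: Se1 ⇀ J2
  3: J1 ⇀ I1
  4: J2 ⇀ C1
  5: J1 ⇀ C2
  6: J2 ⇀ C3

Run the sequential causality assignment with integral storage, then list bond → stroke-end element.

b2 |J2  (Se1: effort source, stroke at far end)
b3 |I1  (I1: I, integral causality)
b4 |J2  (C1: C, integral causality)
b5 |J1  (prefer integral on C2)
b0 |GY1  (0-jn J1 has e-setter on 5)
b1 |GY1  (GY1 both-in/both-out from 0)
b6 |J2  (J2 flow already set via bond 1)

bond 0 →GY1
bond 1 →GY1
bond 2 →J2
bond 3 →I1
bond 4 →J2
bond 5 →J1
bond 6 →J2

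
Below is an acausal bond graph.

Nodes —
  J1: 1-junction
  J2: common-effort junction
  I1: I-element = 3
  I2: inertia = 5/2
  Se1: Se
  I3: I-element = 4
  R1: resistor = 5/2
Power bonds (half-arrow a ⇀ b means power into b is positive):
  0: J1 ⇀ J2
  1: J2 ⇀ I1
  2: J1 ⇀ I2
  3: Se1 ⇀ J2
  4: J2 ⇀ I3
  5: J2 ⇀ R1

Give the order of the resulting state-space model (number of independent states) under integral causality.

#3 →J2  (Se1 (Se) sets effort on bond)
#0 →J1  (0-jn J2 has e-setter on 3)
#1 →I1  (J2 effort already set via bond 3)
#4 →I3  (J2: bond 3 brought effort, rest push out)
#5 →R1  (J2 effort already set via bond 3)
#2 →I2  (J1 needs exactly one f-in)

3  (I1, I2, I3 all integral)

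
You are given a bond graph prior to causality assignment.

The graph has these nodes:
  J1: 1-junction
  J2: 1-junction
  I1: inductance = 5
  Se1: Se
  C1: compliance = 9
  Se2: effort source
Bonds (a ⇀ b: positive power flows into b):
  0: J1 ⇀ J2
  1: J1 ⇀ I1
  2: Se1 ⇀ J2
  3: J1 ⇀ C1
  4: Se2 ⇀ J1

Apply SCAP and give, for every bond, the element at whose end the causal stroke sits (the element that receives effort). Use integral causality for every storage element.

β2 stroke→J2  (Se1 fixes effort; stroke away)
β4 stroke→J1  (Se2 fixes effort; stroke away)
β0 stroke→J1  (closing 1-jn rule on J2)
β1 stroke→I1  (I1 integral (f out))
β3 stroke→J1  (1-jn J1 has f-setter on 1)

bond 0 →J1
bond 1 →I1
bond 2 →J2
bond 3 →J1
bond 4 →J1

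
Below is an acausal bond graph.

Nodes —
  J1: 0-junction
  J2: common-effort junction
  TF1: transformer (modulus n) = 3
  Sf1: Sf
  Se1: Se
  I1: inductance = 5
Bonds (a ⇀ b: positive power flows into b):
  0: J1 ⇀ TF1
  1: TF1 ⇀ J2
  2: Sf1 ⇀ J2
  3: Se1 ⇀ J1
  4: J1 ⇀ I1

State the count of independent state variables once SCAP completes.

1  (I1 all integral)

b2 stroke→Sf1  (Sf1 (Sf) sets flow on bond)
b3 stroke→J1  (Se1: effort source, stroke at far end)
b0 stroke→TF1  (J1 effort already set via bond 3)
b4 stroke→I1  (J1 effort already set via bond 3)
b1 stroke→J2  (closing 0-jn rule on J2)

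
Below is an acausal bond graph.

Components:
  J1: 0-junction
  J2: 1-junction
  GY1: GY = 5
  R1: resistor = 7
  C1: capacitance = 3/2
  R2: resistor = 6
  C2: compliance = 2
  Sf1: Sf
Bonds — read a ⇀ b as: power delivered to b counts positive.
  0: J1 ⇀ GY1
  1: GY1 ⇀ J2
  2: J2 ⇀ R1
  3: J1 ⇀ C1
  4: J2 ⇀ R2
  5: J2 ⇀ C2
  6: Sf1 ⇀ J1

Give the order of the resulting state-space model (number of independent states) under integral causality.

β6 |Sf1  (source Sf1 imposes f)
β3 |J1  (C1 integral (e out))
β0 |GY1  (J1 effort already set via bond 3)
β1 |GY1  (GY GY1: same side as bond 0)
β2 |J2  (J2 flow already set via bond 1)
β4 |J2  (J2 flow already set via bond 1)
β5 |J2  (common-f at J2 fixed by 1)

2  (C1, C2 all integral)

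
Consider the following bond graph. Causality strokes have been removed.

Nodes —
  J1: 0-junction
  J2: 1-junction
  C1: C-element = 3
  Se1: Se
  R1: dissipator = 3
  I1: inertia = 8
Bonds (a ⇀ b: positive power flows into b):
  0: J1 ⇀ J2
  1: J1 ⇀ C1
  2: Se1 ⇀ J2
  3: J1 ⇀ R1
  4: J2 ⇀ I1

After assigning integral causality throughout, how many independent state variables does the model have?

β2 →J2  (Se1 fixes effort; stroke away)
β1 →J1  (C1 integral (e out))
β0 →J2  (0-jn J1 has e-setter on 1)
β3 →R1  (common-e at J1 fixed by 1)
β4 →I1  (J2 needs exactly one f-in)

2  (C1, I1 all integral)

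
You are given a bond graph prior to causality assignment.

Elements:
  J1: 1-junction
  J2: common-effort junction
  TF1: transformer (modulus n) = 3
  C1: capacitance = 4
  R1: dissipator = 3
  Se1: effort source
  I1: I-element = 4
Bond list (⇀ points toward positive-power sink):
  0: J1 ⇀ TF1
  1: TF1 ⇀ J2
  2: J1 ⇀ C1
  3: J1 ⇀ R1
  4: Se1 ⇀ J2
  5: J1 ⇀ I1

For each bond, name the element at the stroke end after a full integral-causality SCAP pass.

β4 |J2  (Se1 fixes effort; stroke away)
β1 |TF1  (common-e at J2 fixed by 4)
β0 |J1  (TF TF1: opposite of bond 1)
β2 |J1  (C1 outputs effort q/C1)
β5 |I1  (I1: I, integral causality)
β3 |J1  (1-jn J1 has f-setter on 5)

bond 0 |J1
bond 1 |TF1
bond 2 |J1
bond 3 |J1
bond 4 |J2
bond 5 |I1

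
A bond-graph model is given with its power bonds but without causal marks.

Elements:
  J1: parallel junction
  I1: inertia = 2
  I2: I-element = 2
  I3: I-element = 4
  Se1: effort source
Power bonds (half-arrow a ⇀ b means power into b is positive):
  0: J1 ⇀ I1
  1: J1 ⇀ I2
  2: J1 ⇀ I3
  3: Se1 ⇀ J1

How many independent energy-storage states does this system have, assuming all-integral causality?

3  (I1, I2, I3 all integral)

#3 →J1  (Se1 (Se) sets effort on bond)
#0 →I1  (J1: bond 3 brought effort, rest push out)
#1 →I2  (J1: bond 3 brought effort, rest push out)
#2 →I3  (0-jn J1 has e-setter on 3)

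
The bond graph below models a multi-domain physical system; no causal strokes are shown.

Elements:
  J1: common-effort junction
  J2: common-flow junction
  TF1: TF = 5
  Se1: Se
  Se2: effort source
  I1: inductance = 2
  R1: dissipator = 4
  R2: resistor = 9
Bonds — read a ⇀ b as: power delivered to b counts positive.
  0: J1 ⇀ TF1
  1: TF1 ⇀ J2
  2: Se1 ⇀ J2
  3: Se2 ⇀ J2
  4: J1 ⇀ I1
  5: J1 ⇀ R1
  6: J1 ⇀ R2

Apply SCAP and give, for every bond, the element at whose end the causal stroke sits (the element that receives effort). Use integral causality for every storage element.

#2 →J2  (Se1: effort source, stroke at far end)
#3 →J2  (Se2 (Se) sets effort on bond)
#1 →TF1  (J2 needs exactly one f-in)
#0 →J1  (TF1 one-in-one-out from 1)
#4 →I1  (J1 effort already set via bond 0)
#5 →R1  (0-jn J1 has e-setter on 0)
#6 →R2  (J1: bond 0 brought effort, rest push out)

b0 stroke at J1
b1 stroke at TF1
b2 stroke at J2
b3 stroke at J2
b4 stroke at I1
b5 stroke at R1
b6 stroke at R2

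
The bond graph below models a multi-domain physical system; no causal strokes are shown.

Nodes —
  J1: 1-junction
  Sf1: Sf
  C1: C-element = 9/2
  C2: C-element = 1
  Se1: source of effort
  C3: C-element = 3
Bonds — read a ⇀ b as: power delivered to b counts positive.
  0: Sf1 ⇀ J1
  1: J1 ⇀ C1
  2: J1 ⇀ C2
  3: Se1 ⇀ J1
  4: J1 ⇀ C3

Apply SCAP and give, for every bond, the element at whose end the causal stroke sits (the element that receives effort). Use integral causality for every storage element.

β0 |Sf1
β1 |J1
β2 |J1
β3 |J1
β4 |J1

#0 →Sf1  (Sf1 fixes flow; stroke at Sf1)
#3 →J1  (Se1 (Se) sets effort on bond)
#1 →J1  (common-f at J1 fixed by 0)
#2 →J1  (J1 flow already set via bond 0)
#4 →J1  (J1 flow already set via bond 0)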